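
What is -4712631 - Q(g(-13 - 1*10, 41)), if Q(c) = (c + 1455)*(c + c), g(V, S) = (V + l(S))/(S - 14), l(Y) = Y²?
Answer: -3571274987/729 ≈ -4.8989e+6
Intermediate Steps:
g(V, S) = (V + S²)/(-14 + S) (g(V, S) = (V + S²)/(S - 14) = (V + S²)/(-14 + S))
Q(c) = 2*c*(1455 + c) (Q(c) = (1455 + c)*(2*c) = 2*c*(1455 + c))
-4712631 - Q(g(-13 - 1*10, 41)) = -4712631 - 2*((-13 - 1*10) + 41²)/(-14 + 41)*(1455 + ((-13 - 1*10) + 41²)/(-14 + 41)) = -4712631 - 2*((-13 - 10) + 1681)/27*(1455 + ((-13 - 10) + 1681)/27) = -4712631 - 2*(-23 + 1681)/27*(1455 + (-23 + 1681)/27) = -4712631 - 2*(1/27)*1658*(1455 + (1/27)*1658) = -4712631 - 2*1658*(1455 + 1658/27)/27 = -4712631 - 2*1658*40943/(27*27) = -4712631 - 1*135766988/729 = -4712631 - 135766988/729 = -3571274987/729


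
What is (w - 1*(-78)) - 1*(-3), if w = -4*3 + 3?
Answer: 72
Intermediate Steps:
w = -9 (w = -12 + 3 = -9)
(w - 1*(-78)) - 1*(-3) = (-9 - 1*(-78)) - 1*(-3) = (-9 + 78) + 3 = 69 + 3 = 72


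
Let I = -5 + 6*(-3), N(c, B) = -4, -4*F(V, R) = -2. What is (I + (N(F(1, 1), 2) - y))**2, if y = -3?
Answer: 576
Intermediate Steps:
F(V, R) = 1/2 (F(V, R) = -1/4*(-2) = 1/2)
I = -23 (I = -5 - 18 = -23)
(I + (N(F(1, 1), 2) - y))**2 = (-23 + (-4 - 1*(-3)))**2 = (-23 + (-4 + 3))**2 = (-23 - 1)**2 = (-24)**2 = 576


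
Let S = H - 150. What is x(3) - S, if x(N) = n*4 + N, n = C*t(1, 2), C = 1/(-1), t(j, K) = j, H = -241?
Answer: 390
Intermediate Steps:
C = -1 (C = 1*(-1) = -1)
n = -1 (n = -1*1 = -1)
x(N) = -4 + N (x(N) = -1*4 + N = -4 + N)
S = -391 (S = -241 - 150 = -391)
x(3) - S = (-4 + 3) - 1*(-391) = -1 + 391 = 390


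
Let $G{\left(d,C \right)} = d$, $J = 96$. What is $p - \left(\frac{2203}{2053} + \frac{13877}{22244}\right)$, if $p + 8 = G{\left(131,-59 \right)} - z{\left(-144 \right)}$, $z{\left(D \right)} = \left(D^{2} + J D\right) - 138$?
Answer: $- \frac{303808257745}{45666932} \approx -6652.7$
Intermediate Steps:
$z{\left(D \right)} = -138 + D^{2} + 96 D$ ($z{\left(D \right)} = \left(D^{2} + 96 D\right) - 138 = -138 + D^{2} + 96 D$)
$p = -6651$ ($p = -8 + \left(131 - \left(-138 + \left(-144\right)^{2} + 96 \left(-144\right)\right)\right) = -8 + \left(131 - \left(-138 + 20736 - 13824\right)\right) = -8 + \left(131 - 6774\right) = -8 - 6643 = -6651$)
$p - \left(\frac{2203}{2053} + \frac{13877}{22244}\right) = -6651 - \left(\frac{2203}{2053} + \frac{13877}{22244}\right) = -6651 - \frac{77493013}{45666932} = - \frac{303808257745}{45666932}$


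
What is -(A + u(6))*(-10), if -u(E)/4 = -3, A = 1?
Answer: 130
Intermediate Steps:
u(E) = 12 (u(E) = -4*(-3) = 12)
-(A + u(6))*(-10) = -(1 + 12)*(-10) = -1*13*(-10) = -13*(-10) = 130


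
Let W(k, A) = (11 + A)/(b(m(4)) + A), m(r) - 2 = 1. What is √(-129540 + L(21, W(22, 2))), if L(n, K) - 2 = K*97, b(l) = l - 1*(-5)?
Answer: 3*I*√1437910/10 ≈ 359.74*I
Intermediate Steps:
m(r) = 3 (m(r) = 2 + 1 = 3)
b(l) = 5 + l (b(l) = l + 5 = 5 + l)
W(k, A) = (11 + A)/(8 + A) (W(k, A) = (11 + A)/((5 + 3) + A) = (11 + A)/(8 + A))
L(n, K) = 2 + 97*K (L(n, K) = 2 + K*97 = 2 + 97*K)
√(-129540 + L(21, W(22, 2))) = √(-129540 + (2 + 97*((11 + 2)/(8 + 2)))) = √(-129540 + (2 + 97*(13/10))) = √(-129540 + (2 + 1261/10)) = √(-129540 + 1281/10) = √(-1294119/10) = 3*I*√1437910/10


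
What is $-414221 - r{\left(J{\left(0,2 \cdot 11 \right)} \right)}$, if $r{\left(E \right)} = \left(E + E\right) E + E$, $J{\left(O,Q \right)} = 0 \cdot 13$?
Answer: $-414221$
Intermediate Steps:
$J{\left(O,Q \right)} = 0$
$r{\left(E \right)} = E + 2 E^{2}$ ($r{\left(E \right)} = 2 E E + E = 2 E^{2} + E = E + 2 E^{2}$)
$-414221 - r{\left(J{\left(0,2 \cdot 11 \right)} \right)} = -414221 - 0 \left(1 + 2 \cdot 0\right) = -414221 - 0 \left(1 + 0\right) = -414221 - 0 \cdot 1 = -414221 - 0 = -414221 + 0 = -414221$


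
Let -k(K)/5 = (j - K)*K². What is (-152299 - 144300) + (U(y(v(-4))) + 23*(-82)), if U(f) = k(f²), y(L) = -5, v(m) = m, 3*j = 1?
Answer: -664205/3 ≈ -2.2140e+5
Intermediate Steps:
j = ⅓ (j = (⅓)*1 = ⅓ ≈ 0.33333)
k(K) = -5*K²*(⅓ - K) (k(K) = -5*(⅓ - K)*K² = -5*K²*(⅓ - K))
U(f) = f⁴*(-5/3 + 5*f²) (U(f) = (f²)²*(-5/3 + 5*f²) = f⁴*(-5/3 + 5*f²))
(-152299 - 144300) + (U(y(v(-4))) + 23*(-82)) = (-152299 - 144300) + (5*(-5)⁴*(-⅓ + (-5)²) + 23*(-82)) = -296599 + (5*625*(-⅓ + 25) - 1886) = -296599 + (5*625*(74/3) - 1886) = -296599 + (231250/3 - 1886) = -296599 + 225592/3 = -664205/3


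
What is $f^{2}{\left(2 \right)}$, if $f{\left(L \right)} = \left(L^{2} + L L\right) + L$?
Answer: $100$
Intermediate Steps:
$f{\left(L \right)} = L + 2 L^{2}$ ($f{\left(L \right)} = \left(L^{2} + L^{2}\right) + L = 2 L^{2} + L = L + 2 L^{2}$)
$f^{2}{\left(2 \right)} = \left(2 \left(1 + 2 \cdot 2\right)\right)^{2} = \left(2 \left(1 + 4\right)\right)^{2} = \left(2 \cdot 5\right)^{2} = 10^{2} = 100$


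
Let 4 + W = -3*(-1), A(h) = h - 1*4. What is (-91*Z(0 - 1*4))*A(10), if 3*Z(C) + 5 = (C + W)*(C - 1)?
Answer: -3640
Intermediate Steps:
A(h) = -4 + h (A(h) = h - 4 = -4 + h)
W = -1 (W = -4 - 3*(-1) = -4 + 3 = -1)
Z(C) = -5/3 + (-1 + C)²/3 (Z(C) = -5/3 + ((C - 1)*(C - 1))/3 = -5/3 + ((-1 + C)*(-1 + C))/3 = -5/3 + (-1 + C)²/3)
(-91*Z(0 - 1*4))*A(10) = (-91*(-4/3 - 2*(0 - 1*4)/3 + (0 - 1*4)²/3))*(-4 + 10) = -91*(-4/3 - 2*(0 - 4)/3 + (0 - 4)²/3)*6 = -91*(-4/3 - ⅔*(-4) + (⅓)*(-4)²)*6 = -91*(-4/3 + 8/3 + (⅓)*16)*6 = -91*(-4/3 + 8/3 + 16/3)*6 = -91*20/3*6 = -1820/3*6 = -3640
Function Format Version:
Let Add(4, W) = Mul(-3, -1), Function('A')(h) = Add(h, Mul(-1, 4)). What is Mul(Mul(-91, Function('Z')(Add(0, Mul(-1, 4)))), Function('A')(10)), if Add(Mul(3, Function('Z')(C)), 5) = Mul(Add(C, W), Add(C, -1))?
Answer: -3640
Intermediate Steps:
Function('A')(h) = Add(-4, h) (Function('A')(h) = Add(h, -4) = Add(-4, h))
W = -1 (W = Add(-4, Mul(-3, -1)) = Add(-4, 3) = -1)
Function('Z')(C) = Add(Rational(-5, 3), Mul(Rational(1, 3), Pow(Add(-1, C), 2))) (Function('Z')(C) = Add(Rational(-5, 3), Mul(Rational(1, 3), Mul(Add(C, -1), Add(C, -1)))) = Add(Rational(-5, 3), Mul(Rational(1, 3), Mul(Add(-1, C), Add(-1, C)))) = Add(Rational(-5, 3), Mul(Rational(1, 3), Pow(Add(-1, C), 2))))
Mul(Mul(-91, Function('Z')(Add(0, Mul(-1, 4)))), Function('A')(10)) = Mul(Mul(-91, Add(Rational(-4, 3), Mul(Rational(-2, 3), Add(0, Mul(-1, 4))), Mul(Rational(1, 3), Pow(Add(0, Mul(-1, 4)), 2)))), Add(-4, 10)) = Mul(Mul(-91, Add(Rational(-4, 3), Mul(Rational(-2, 3), Add(0, -4)), Mul(Rational(1, 3), Pow(Add(0, -4), 2)))), 6) = Mul(Mul(-91, Add(Rational(-4, 3), Mul(Rational(-2, 3), -4), Mul(Rational(1, 3), Pow(-4, 2)))), 6) = Mul(Mul(-91, Add(Rational(-4, 3), Rational(8, 3), Mul(Rational(1, 3), 16))), 6) = Mul(Mul(-91, Add(Rational(-4, 3), Rational(8, 3), Rational(16, 3))), 6) = Mul(Mul(-91, Rational(20, 3)), 6) = Mul(Rational(-1820, 3), 6) = -3640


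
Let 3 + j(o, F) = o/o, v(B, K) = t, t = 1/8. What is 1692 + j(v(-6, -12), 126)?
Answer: 1690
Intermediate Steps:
t = 1/8 ≈ 0.12500
v(B, K) = 1/8
j(o, F) = -2 (j(o, F) = -3 + o/o = -3 + 1 = -2)
1692 + j(v(-6, -12), 126) = 1692 - 2 = 1690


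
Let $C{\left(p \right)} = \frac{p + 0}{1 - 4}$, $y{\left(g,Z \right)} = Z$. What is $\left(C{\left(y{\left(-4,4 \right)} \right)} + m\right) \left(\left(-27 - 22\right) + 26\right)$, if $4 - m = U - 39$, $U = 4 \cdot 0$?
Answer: $- \frac{2875}{3} \approx -958.33$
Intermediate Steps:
$U = 0$
$C{\left(p \right)} = - \frac{p}{3}$ ($C{\left(p \right)} = \frac{p}{-3} = p \left(- \frac{1}{3}\right) = - \frac{p}{3}$)
$m = 43$ ($m = 4 - \left(0 - 39\right) = 4 - -39 = 4 + 39 = 43$)
$\left(C{\left(y{\left(-4,4 \right)} \right)} + m\right) \left(\left(-27 - 22\right) + 26\right) = \left(\left(- \frac{1}{3}\right) 4 + 43\right) \left(\left(-27 - 22\right) + 26\right) = \left(- \frac{4}{3} + 43\right) \left(-49 + 26\right) = \frac{125}{3} \left(-23\right) = - \frac{2875}{3}$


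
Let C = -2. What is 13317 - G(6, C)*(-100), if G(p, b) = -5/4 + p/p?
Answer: 13292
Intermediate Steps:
G(p, b) = -¼ (G(p, b) = -5*¼ + 1 = -5/4 + 1 = -¼)
13317 - G(6, C)*(-100) = 13317 - (-1)*(-100)/4 = 13317 - 1*25 = 13317 - 25 = 13292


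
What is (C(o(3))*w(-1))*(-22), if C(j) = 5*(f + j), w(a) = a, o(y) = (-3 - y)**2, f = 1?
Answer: 4070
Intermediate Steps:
C(j) = 5 + 5*j (C(j) = 5*(1 + j) = 5 + 5*j)
(C(o(3))*w(-1))*(-22) = ((5 + 5*(3 + 3)**2)*(-1))*(-22) = ((5 + 5*6**2)*(-1))*(-22) = ((5 + 5*36)*(-1))*(-22) = ((5 + 180)*(-1))*(-22) = (185*(-1))*(-22) = -185*(-22) = 4070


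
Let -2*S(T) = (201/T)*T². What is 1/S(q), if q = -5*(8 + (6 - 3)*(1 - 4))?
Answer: -2/1005 ≈ -0.0019901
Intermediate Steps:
q = 5 (q = -5*(8 + 3*(-3)) = -5*(8 - 9) = -5*(-1) = 5)
S(T) = -201*T/2 (S(T) = -201/T*T²/2 = -201*T/2)
1/S(q) = 1/(-201/2*5) = 1/(-1005/2) = -2/1005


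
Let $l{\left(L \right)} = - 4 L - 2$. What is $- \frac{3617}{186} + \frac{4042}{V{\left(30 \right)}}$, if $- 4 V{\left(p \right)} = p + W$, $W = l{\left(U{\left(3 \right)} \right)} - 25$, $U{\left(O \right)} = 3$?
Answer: $\frac{991565}{558} \approx 1777.0$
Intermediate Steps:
$l{\left(L \right)} = -2 - 4 L$
$W = -39$ ($W = \left(-2 - 12\right) - 25 = -14 - 25 = -39$)
$V{\left(p \right)} = \frac{39}{4} - \frac{p}{4}$ ($V{\left(p \right)} = - \frac{p - 39}{4} = - \frac{-39 + p}{4} = \frac{39}{4} - \frac{p}{4}$)
$- \frac{3617}{186} + \frac{4042}{V{\left(30 \right)}} = - \frac{3617}{186} + \frac{4042}{\frac{39}{4} - \frac{15}{2}} = \left(-3617\right) \frac{1}{186} + \frac{4042}{\frac{39}{4} - \frac{15}{2}} = - \frac{3617}{186} + \frac{4042}{\frac{9}{4}} = - \frac{3617}{186} + 4042 \cdot \frac{4}{9} = - \frac{3617}{186} + \frac{16168}{9} = \frac{991565}{558}$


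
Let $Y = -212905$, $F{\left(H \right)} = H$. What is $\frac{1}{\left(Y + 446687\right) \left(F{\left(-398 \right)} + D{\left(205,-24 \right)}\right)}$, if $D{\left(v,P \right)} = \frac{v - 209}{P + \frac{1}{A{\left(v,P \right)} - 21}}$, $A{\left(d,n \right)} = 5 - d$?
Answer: $- \frac{5305}{493398313692} \approx -1.0752 \cdot 10^{-8}$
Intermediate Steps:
$D{\left(v,P \right)} = \frac{-209 + v}{P + \frac{1}{-16 - v}}$ ($D{\left(v,P \right)} = \frac{v - 209}{P + \frac{1}{\left(5 - v\right) - 21}} = \frac{-209 + v}{P + \frac{1}{-16 - v}}$)
$\frac{1}{\left(Y + 446687\right) \left(F{\left(-398 \right)} + D{\left(205,-24 \right)}\right)} = \frac{1}{\left(-212905 + 446687\right) \left(-398 + \frac{-3344 + 205^{2} - 39565}{-1 + 16 \left(-24\right) - 4920}\right)} = \frac{1}{233782 \left(-398 + \frac{-3344 + 42025 - 39565}{-1 - 384 - 4920}\right)} = \frac{1}{233782 \left(-398 + \frac{1}{-5305} \left(-884\right)\right)} = \frac{1}{233782 \left(-398 - - \frac{884}{5305}\right)} = \frac{1}{233782 \left(-398 + \frac{884}{5305}\right)} = \frac{1}{233782 \left(- \frac{2110506}{5305}\right)} = \frac{1}{- \frac{493398313692}{5305}} = - \frac{5305}{493398313692}$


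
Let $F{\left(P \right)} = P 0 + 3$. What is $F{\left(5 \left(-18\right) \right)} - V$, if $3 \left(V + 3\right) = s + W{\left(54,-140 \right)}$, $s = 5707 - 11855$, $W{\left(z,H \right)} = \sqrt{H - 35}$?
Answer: $\frac{6166}{3} - \frac{5 i \sqrt{7}}{3} \approx 2055.3 - 4.4096 i$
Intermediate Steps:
$F{\left(P \right)} = 3$ ($F{\left(P \right)} = 0 + 3 = 3$)
$W{\left(z,H \right)} = \sqrt{-35 + H}$
$s = -6148$
$V = - \frac{6157}{3} + \frac{5 i \sqrt{7}}{3}$ ($V = -3 + \frac{-6148 + \sqrt{-35 - 140}}{3} = -3 + \frac{-6148 + \sqrt{-175}}{3} = -3 + \frac{-6148 + 5 i \sqrt{7}}{3} = -3 - \left(\frac{6148}{3} - \frac{5 i \sqrt{7}}{3}\right) = - \frac{6157}{3} + \frac{5 i \sqrt{7}}{3} \approx -2052.3 + 4.4096 i$)
$F{\left(5 \left(-18\right) \right)} - V = 3 - \left(- \frac{6157}{3} + \frac{5 i \sqrt{7}}{3}\right) = 3 + \left(\frac{6157}{3} - \frac{5 i \sqrt{7}}{3}\right) = \frac{6166}{3} - \frac{5 i \sqrt{7}}{3}$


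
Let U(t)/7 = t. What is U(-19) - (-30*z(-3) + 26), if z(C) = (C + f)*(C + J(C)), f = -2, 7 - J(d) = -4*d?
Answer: 1041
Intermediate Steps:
J(d) = 7 + 4*d (J(d) = 7 - (-4)*d = 7 + 4*d)
U(t) = 7*t
z(C) = (-2 + C)*(7 + 5*C) (z(C) = (C - 2)*(C + (7 + 4*C)) = (-2 + C)*(7 + 5*C))
U(-19) - (-30*z(-3) + 26) = 7*(-19) - (-30*(-14 - 3*(-3) + 5*(-3)²) + 26) = -133 - (-30*(-14 + 9 + 5*9) + 26) = -133 - (-30*(-14 + 9 + 45) + 26) = -133 - (-30*40 + 26) = -133 - (-1200 + 26) = -133 - 1*(-1174) = -133 + 1174 = 1041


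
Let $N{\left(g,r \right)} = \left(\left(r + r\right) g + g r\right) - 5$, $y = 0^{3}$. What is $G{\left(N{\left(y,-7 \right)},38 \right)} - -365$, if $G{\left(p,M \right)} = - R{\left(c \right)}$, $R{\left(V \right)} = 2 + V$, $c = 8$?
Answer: $355$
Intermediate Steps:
$y = 0$
$N{\left(g,r \right)} = -5 + 3 g r$ ($N{\left(g,r \right)} = \left(2 r g + g r\right) - 5 = \left(2 g r + g r\right) - 5 = 3 g r - 5 = -5 + 3 g r$)
$G{\left(p,M \right)} = -10$ ($G{\left(p,M \right)} = - (2 + 8) = \left(-1\right) 10 = -10$)
$G{\left(N{\left(y,-7 \right)},38 \right)} - -365 = -10 - -365 = -10 + 365 = 355$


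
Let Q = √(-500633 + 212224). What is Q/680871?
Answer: I*√288409/680871 ≈ 0.00078875*I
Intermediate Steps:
Q = I*√288409 (Q = √(-288409) = I*√288409 ≈ 537.04*I)
Q/680871 = (I*√288409)/680871 = (I*√288409)*(1/680871) = I*√288409/680871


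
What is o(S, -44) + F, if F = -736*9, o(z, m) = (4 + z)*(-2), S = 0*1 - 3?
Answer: -6626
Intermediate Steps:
S = -3 (S = 0 - 3 = -3)
o(z, m) = -8 - 2*z
F = -6624
o(S, -44) + F = (-8 - 2*(-3)) - 6624 = (-8 + 6) - 6624 = -2 - 6624 = -6626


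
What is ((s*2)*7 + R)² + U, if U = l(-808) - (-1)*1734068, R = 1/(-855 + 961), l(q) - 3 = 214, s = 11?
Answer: 19752931885/11236 ≈ 1.7580e+6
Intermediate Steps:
l(q) = 217 (l(q) = 3 + 214 = 217)
R = 1/106 ≈ 0.0094340
U = 1734285 (U = 217 - (-1)*1734068 = 217 - 1*(-1734068) = 217 + 1734068 = 1734285)
((s*2)*7 + R)² + U = ((11*2)*7 + 1/106)² + 1734285 = (22*7 + 1/106)² + 1734285 = (154 + 1/106)² + 1734285 = (16325/106)² + 1734285 = 266505625/11236 + 1734285 = 19752931885/11236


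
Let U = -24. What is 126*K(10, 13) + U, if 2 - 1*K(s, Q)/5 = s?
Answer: -5064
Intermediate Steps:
K(s, Q) = 10 - 5*s
126*K(10, 13) + U = 126*(10 - 5*10) - 24 = 126*(10 - 50) - 24 = 126*(-40) - 24 = -5040 - 24 = -5064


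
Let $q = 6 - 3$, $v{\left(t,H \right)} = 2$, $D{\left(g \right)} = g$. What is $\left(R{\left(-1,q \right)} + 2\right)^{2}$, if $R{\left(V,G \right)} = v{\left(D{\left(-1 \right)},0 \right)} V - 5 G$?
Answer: $225$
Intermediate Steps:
$q = 3$
$R{\left(V,G \right)} = - 5 G + 2 V$ ($R{\left(V,G \right)} = 2 V - 5 G = - 5 G + 2 V$)
$\left(R{\left(-1,q \right)} + 2\right)^{2} = \left(\left(\left(-5\right) 3 + 2 \left(-1\right)\right) + 2\right)^{2} = \left(\left(-15 - 2\right) + 2\right)^{2} = \left(-17 + 2\right)^{2} = \left(-15\right)^{2} = 225$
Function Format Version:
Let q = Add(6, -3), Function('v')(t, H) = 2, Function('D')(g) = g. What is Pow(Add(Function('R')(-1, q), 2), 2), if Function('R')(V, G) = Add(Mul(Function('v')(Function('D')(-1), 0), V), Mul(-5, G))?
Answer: 225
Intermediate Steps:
q = 3
Function('R')(V, G) = Add(Mul(-5, G), Mul(2, V)) (Function('R')(V, G) = Add(Mul(2, V), Mul(-5, G)) = Add(Mul(-5, G), Mul(2, V)))
Pow(Add(Function('R')(-1, q), 2), 2) = Pow(Add(Add(Mul(-5, 3), Mul(2, -1)), 2), 2) = Pow(Add(Add(-15, -2), 2), 2) = Pow(Add(-17, 2), 2) = Pow(-15, 2) = 225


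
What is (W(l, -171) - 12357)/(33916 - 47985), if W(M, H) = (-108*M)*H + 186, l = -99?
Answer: 1840503/14069 ≈ 130.82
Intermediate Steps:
W(M, H) = 186 - 108*H*M (W(M, H) = -108*H*M + 186 = 186 - 108*H*M)
(W(l, -171) - 12357)/(33916 - 47985) = ((186 - 108*(-171)*(-99)) - 12357)/(33916 - 47985) = ((186 - 1828332) - 12357)/(-14069) = (-1828146 - 12357)*(-1/14069) = -1840503*(-1/14069) = 1840503/14069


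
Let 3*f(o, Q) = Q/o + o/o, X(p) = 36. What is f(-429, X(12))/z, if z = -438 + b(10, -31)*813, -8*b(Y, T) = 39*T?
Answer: 1048/420168177 ≈ 2.4942e-6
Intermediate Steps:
b(Y, T) = -39*T/8
f(o, Q) = 1/3 + Q/(3*o) (f(o, Q) = (Q/o + o/o)/3 = (Q/o + 1)/3 = (1 + Q/o)/3 = 1/3 + Q/(3*o))
z = 979413/8 (z = -438 - 39/8*(-31)*813 = -438 + (1209/8)*813 = -438 + 982917/8 = 979413/8 ≈ 1.2243e+5)
f(-429, X(12))/z = ((1/3)*(36 - 429)/(-429))/(979413/8) = ((1/3)*(-1/429)*(-393))*(8/979413) = (131/429)*(8/979413) = 1048/420168177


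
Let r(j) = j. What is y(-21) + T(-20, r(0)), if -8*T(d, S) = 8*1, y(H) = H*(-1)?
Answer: 20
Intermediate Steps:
y(H) = -H
T(d, S) = -1
y(-21) + T(-20, r(0)) = -1*(-21) - 1 = 21 - 1 = 20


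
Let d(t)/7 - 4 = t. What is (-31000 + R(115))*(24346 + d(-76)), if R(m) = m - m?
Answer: -739102000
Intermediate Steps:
d(t) = 28 + 7*t
R(m) = 0
(-31000 + R(115))*(24346 + d(-76)) = (-31000 + 0)*(24346 + (28 + 7*(-76))) = -31000*(24346 + (28 - 532)) = -31000*(24346 - 504) = -31000*23842 = -739102000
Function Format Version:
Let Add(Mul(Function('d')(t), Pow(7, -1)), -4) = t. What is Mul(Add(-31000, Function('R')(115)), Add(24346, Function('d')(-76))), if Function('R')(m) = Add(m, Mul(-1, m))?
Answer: -739102000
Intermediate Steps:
Function('d')(t) = Add(28, Mul(7, t))
Function('R')(m) = 0
Mul(Add(-31000, Function('R')(115)), Add(24346, Function('d')(-76))) = Mul(Add(-31000, 0), Add(24346, Add(28, Mul(7, -76)))) = Mul(-31000, Add(24346, Add(28, -532))) = Mul(-31000, Add(24346, -504)) = Mul(-31000, 23842) = -739102000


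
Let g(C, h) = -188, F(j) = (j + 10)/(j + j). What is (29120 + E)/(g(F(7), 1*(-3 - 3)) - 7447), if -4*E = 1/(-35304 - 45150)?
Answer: -9371281921/2457065160 ≈ -3.8140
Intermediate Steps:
F(j) = (10 + j)/(2*j) (F(j) = (10 + j)/((2*j)) = (10 + j)*(1/(2*j)) = (10 + j)/(2*j))
E = 1/321816 (E = -1/(4*(-35304 - 45150)) = -1/4/(-80454) = -1/4*(-1/80454) = 1/321816 ≈ 3.1074e-6)
(29120 + E)/(g(F(7), 1*(-3 - 3)) - 7447) = (29120 + 1/321816)/(-188 - 7447) = (9371281921/321816)/(-7635) = (9371281921/321816)*(-1/7635) = -9371281921/2457065160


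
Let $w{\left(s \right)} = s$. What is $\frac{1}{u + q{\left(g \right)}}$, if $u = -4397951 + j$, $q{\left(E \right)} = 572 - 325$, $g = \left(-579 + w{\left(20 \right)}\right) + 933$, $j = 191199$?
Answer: $- \frac{1}{4206505} \approx -2.3773 \cdot 10^{-7}$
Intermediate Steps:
$g = 374$ ($g = \left(-579 + 20\right) + 933 = -559 + 933 = 374$)
$q{\left(E \right)} = 247$ ($q{\left(E \right)} = 572 - 325 = 247$)
$u = -4206752$ ($u = -4397951 + 191199 = -4206752$)
$\frac{1}{u + q{\left(g \right)}} = \frac{1}{-4206752 + 247} = \frac{1}{-4206505} = - \frac{1}{4206505}$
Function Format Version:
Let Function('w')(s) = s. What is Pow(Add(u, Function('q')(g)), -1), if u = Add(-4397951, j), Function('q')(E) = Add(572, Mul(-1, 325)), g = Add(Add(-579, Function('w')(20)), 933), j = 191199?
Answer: Rational(-1, 4206505) ≈ -2.3773e-7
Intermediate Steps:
g = 374 (g = Add(Add(-579, 20), 933) = Add(-559, 933) = 374)
Function('q')(E) = 247 (Function('q')(E) = Add(572, -325) = 247)
u = -4206752 (u = Add(-4397951, 191199) = -4206752)
Pow(Add(u, Function('q')(g)), -1) = Pow(Add(-4206752, 247), -1) = Pow(-4206505, -1) = Rational(-1, 4206505)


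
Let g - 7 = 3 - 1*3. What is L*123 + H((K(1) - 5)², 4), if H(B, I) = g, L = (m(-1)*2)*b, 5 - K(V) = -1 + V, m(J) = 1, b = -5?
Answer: -1223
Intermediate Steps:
K(V) = 6 - V (K(V) = 5 - (-1 + V) = 5 + (1 - V) = 6 - V)
g = 7 (g = 7 + (3 - 1*3) = 7 + (3 - 3) = 7 + 0 = 7)
L = -10 (L = (1*2)*(-5) = 2*(-5) = -10)
H(B, I) = 7
L*123 + H((K(1) - 5)², 4) = -10*123 + 7 = -1230 + 7 = -1223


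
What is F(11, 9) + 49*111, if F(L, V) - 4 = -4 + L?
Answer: 5450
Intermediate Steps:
F(L, V) = L (F(L, V) = 4 + (-4 + L) = L)
F(11, 9) + 49*111 = 11 + 49*111 = 11 + 5439 = 5450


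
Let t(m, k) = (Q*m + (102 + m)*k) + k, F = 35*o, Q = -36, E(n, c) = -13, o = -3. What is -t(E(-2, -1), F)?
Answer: 8982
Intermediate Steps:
F = -105 (F = 35*(-3) = -105)
t(m, k) = k - 36*m + k*(102 + m) (t(m, k) = (-36*m + (102 + m)*k) + k = (-36*m + k*(102 + m)) + k = k - 36*m + k*(102 + m))
-t(E(-2, -1), F) = -(-36*(-13) + 103*(-105) - 105*(-13)) = -(468 - 10815 + 1365) = -1*(-8982) = 8982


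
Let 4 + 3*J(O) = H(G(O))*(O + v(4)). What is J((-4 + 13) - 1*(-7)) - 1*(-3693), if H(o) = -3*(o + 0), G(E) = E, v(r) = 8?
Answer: 9923/3 ≈ 3307.7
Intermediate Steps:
H(o) = -3*o
J(O) = -4/3 - O*(8 + O) (J(O) = -4/3 + ((-3*O)*(O + 8))/3 = -4/3 + ((-3*O)*(8 + O))/3 = -4/3 + (-3*O*(8 + O))/3 = -4/3 - O*(8 + O))
J((-4 + 13) - 1*(-7)) - 1*(-3693) = (-4/3 - ((-4 + 13) - 1*(-7))² - 8*((-4 + 13) - 1*(-7))) - 1*(-3693) = (-4/3 - (9 + 7)² - 8*(9 + 7)) + 3693 = (-4/3 - 1*16² - 8*16) + 3693 = (-4/3 - 1*256 - 128) + 3693 = (-4/3 - 256 - 128) + 3693 = -1156/3 + 3693 = 9923/3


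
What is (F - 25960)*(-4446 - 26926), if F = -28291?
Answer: 1701962372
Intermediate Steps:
(F - 25960)*(-4446 - 26926) = (-28291 - 25960)*(-4446 - 26926) = -54251*(-31372) = 1701962372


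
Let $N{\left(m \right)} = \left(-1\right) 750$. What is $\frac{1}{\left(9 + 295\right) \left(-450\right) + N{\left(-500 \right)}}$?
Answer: $- \frac{1}{137550} \approx -7.2701 \cdot 10^{-6}$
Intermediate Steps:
$N{\left(m \right)} = -750$
$\frac{1}{\left(9 + 295\right) \left(-450\right) + N{\left(-500 \right)}} = \frac{1}{\left(9 + 295\right) \left(-450\right) - 750} = \frac{1}{304 \left(-450\right) - 750} = \frac{1}{-136800 - 750} = \frac{1}{-137550} = - \frac{1}{137550}$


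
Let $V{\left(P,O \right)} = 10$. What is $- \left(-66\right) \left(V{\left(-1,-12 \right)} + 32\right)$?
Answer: $2772$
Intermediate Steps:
$- \left(-66\right) \left(V{\left(-1,-12 \right)} + 32\right) = - \left(-66\right) \left(10 + 32\right) = - \left(-66\right) 42 = \left(-1\right) \left(-2772\right) = 2772$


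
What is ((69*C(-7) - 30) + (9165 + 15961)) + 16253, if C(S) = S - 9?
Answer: 40245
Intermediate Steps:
C(S) = -9 + S
((69*C(-7) - 30) + (9165 + 15961)) + 16253 = ((69*(-9 - 7) - 30) + (9165 + 15961)) + 16253 = ((69*(-16) - 30) + 25126) + 16253 = ((-1104 - 30) + 25126) + 16253 = (-1134 + 25126) + 16253 = 23992 + 16253 = 40245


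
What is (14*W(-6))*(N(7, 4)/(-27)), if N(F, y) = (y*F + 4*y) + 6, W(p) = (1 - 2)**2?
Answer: -700/27 ≈ -25.926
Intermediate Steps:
W(p) = 1 (W(p) = (-1)**2 = 1)
N(F, y) = 6 + 4*y + F*y (N(F, y) = (F*y + 4*y) + 6 = (4*y + F*y) + 6 = 6 + 4*y + F*y)
(14*W(-6))*(N(7, 4)/(-27)) = (14*1)*((6 + 4*4 + 7*4)/(-27)) = 14*((6 + 16 + 28)*(-1/27)) = 14*(50*(-1/27)) = 14*(-50/27) = -700/27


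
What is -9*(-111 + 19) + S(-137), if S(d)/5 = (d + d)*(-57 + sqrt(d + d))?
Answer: 78918 - 1370*I*sqrt(274) ≈ 78918.0 - 22678.0*I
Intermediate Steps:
S(d) = 10*d*(-57 + sqrt(2)*sqrt(d)) (S(d) = 5*((d + d)*(-57 + sqrt(d + d))) = 5*((2*d)*(-57 + sqrt(2*d))) = 5*((2*d)*(-57 + sqrt(2)*sqrt(d))) = 5*(2*d*(-57 + sqrt(2)*sqrt(d))) = 10*d*(-57 + sqrt(2)*sqrt(d)))
-9*(-111 + 19) + S(-137) = -9*(-111 + 19) + (-570*(-137) + 10*sqrt(2)*(-137)**(3/2)) = -9*(-92) + (78090 + 10*sqrt(2)*(-137*I*sqrt(137))) = 828 + (78090 - 1370*I*sqrt(274)) = 78918 - 1370*I*sqrt(274)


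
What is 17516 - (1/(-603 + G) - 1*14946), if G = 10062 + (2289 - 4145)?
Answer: 246808585/7603 ≈ 32462.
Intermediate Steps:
G = 8206 (G = 10062 - 1856 = 8206)
17516 - (1/(-603 + G) - 1*14946) = 17516 - (1/(-603 + 8206) - 1*14946) = 17516 - (1/7603 - 14946) = 17516 - 1*(-113634437/7603) = 17516 + 113634437/7603 = 246808585/7603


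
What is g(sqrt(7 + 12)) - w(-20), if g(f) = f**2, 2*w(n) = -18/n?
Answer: 371/20 ≈ 18.550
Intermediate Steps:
w(n) = -9/n (w(n) = (-18/n)/2 = -9/n)
g(sqrt(7 + 12)) - w(-20) = (sqrt(7 + 12))**2 - (-9)/(-20) = (sqrt(19))**2 - (-9)*(-1)/20 = 19 - 1*9/20 = 19 - 9/20 = 371/20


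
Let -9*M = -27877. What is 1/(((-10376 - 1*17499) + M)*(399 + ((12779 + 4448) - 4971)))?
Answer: -9/2822039690 ≈ -3.1892e-9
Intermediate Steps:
M = 27877/9 (M = -⅑*(-27877) = 27877/9 ≈ 3097.4)
1/(((-10376 - 1*17499) + M)*(399 + ((12779 + 4448) - 4971))) = 1/(((-10376 - 1*17499) + 27877/9)*(399 + ((12779 + 4448) - 4971))) = 1/(((-10376 - 17499) + 27877/9)*(399 + (17227 - 4971))) = 1/((-27875 + 27877/9)*(399 + 12256)) = 1/(-222998/9*12655) = 1/(-2822039690/9) = -9/2822039690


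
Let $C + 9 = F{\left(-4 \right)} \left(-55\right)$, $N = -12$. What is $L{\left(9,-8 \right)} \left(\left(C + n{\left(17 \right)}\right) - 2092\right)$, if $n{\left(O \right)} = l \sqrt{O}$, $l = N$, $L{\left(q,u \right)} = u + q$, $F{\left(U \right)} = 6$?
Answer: $-2431 - 12 \sqrt{17} \approx -2480.5$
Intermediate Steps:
$L{\left(q,u \right)} = q + u$
$l = -12$
$C = -339$ ($C = -9 + 6 \left(-55\right) = -9 - 330 = -339$)
$n{\left(O \right)} = - 12 \sqrt{O}$
$L{\left(9,-8 \right)} \left(\left(C + n{\left(17 \right)}\right) - 2092\right) = \left(9 - 8\right) \left(\left(-339 - 12 \sqrt{17}\right) - 2092\right) = 1 \left(-2431 - 12 \sqrt{17}\right) = -2431 - 12 \sqrt{17}$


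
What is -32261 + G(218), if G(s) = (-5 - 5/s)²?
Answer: -1531972739/47524 ≈ -32236.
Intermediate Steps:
-32261 + G(218) = -32261 + 25*(1 + 218)²/218² = -32261 + 25*(1/47524)*219² = -32261 + 25*(1/47524)*47961 = -32261 + 1199025/47524 = -1531972739/47524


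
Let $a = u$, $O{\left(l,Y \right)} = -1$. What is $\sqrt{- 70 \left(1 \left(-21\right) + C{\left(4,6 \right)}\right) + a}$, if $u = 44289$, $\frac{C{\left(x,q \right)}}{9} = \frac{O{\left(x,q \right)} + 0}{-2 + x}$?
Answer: $\sqrt{46074} \approx 214.65$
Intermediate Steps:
$C{\left(x,q \right)} = - \frac{9}{-2 + x}$ ($C{\left(x,q \right)} = 9 \frac{-1 + 0}{-2 + x} = 9 \left(- \frac{1}{-2 + x}\right) = - \frac{9}{-2 + x}$)
$a = 44289$
$\sqrt{- 70 \left(1 \left(-21\right) + C{\left(4,6 \right)}\right) + a} = \sqrt{- 70 \left(1 \left(-21\right) - \frac{9}{-2 + 4}\right) + 44289} = \sqrt{- 70 \left(-21 - \frac{9}{2}\right) + 44289} = \sqrt{\left(-70\right) \left(- \frac{51}{2}\right) + 44289} = \sqrt{1785 + 44289} = \sqrt{46074}$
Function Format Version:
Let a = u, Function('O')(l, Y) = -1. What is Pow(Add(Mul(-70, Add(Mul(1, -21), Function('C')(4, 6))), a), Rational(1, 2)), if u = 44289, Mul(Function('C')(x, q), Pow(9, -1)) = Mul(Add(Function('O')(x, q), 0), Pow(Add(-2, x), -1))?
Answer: Pow(46074, Rational(1, 2)) ≈ 214.65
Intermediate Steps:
Function('C')(x, q) = Mul(-9, Pow(Add(-2, x), -1)) (Function('C')(x, q) = Mul(9, Mul(Add(-1, 0), Pow(Add(-2, x), -1))) = Mul(9, Mul(-1, Pow(Add(-2, x), -1))) = Mul(-9, Pow(Add(-2, x), -1)))
a = 44289
Pow(Add(Mul(-70, Add(Mul(1, -21), Function('C')(4, 6))), a), Rational(1, 2)) = Pow(Add(Mul(-70, Add(Mul(1, -21), Mul(-9, Pow(Add(-2, 4), -1)))), 44289), Rational(1, 2)) = Pow(Add(Mul(-70, Add(-21, Mul(-9, Pow(2, -1)))), 44289), Rational(1, 2)) = Pow(Add(Mul(-70, Add(-21, Mul(-9, Rational(1, 2)))), 44289), Rational(1, 2)) = Pow(Add(Mul(-70, Add(-21, Rational(-9, 2))), 44289), Rational(1, 2)) = Pow(Add(Mul(-70, Rational(-51, 2)), 44289), Rational(1, 2)) = Pow(Add(1785, 44289), Rational(1, 2)) = Pow(46074, Rational(1, 2))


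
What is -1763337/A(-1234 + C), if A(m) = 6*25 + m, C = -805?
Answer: 1763337/1889 ≈ 933.48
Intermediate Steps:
A(m) = 150 + m
-1763337/A(-1234 + C) = -1763337/(150 + (-1234 - 805)) = -1763337/(150 - 2039) = -1763337/(-1889) = -1763337*(-1/1889) = 1763337/1889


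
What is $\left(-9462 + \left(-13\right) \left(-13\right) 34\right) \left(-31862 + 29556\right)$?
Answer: $8569096$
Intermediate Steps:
$\left(-9462 + \left(-13\right) \left(-13\right) 34\right) \left(-31862 + 29556\right) = \left(-9462 + 169 \cdot 34\right) \left(-2306\right) = \left(-9462 + 5746\right) \left(-2306\right) = \left(-3716\right) \left(-2306\right) = 8569096$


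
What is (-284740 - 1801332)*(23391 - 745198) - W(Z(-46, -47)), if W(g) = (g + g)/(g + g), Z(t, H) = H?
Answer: 1505741372103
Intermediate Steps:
W(g) = 1 (W(g) = (2*g)/((2*g)) = (2*g)*(1/(2*g)) = 1)
(-284740 - 1801332)*(23391 - 745198) - W(Z(-46, -47)) = (-284740 - 1801332)*(23391 - 745198) - 1*1 = -2086072*(-721807) - 1 = 1505741372104 - 1 = 1505741372103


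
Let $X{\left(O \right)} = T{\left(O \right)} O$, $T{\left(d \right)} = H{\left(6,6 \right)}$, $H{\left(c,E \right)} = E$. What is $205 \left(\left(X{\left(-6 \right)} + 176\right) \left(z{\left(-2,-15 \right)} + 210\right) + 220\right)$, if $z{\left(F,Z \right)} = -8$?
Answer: $5842500$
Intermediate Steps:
$T{\left(d \right)} = 6$
$X{\left(O \right)} = 6 O$
$205 \left(\left(X{\left(-6 \right)} + 176\right) \left(z{\left(-2,-15 \right)} + 210\right) + 220\right) = 205 \left(\left(6 \left(-6\right) + 176\right) \left(-8 + 210\right) + 220\right) = 205 \left(\left(-36 + 176\right) 202 + 220\right) = 205 \left(140 \cdot 202 + 220\right) = 205 \left(28280 + 220\right) = 205 \cdot 28500 = 5842500$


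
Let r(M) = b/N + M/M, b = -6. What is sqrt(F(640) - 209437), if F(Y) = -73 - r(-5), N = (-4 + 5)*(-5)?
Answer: I*sqrt(5237805)/5 ≈ 457.73*I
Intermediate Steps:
N = -5 (N = 1*(-5) = -5)
r(M) = 11/5 (r(M) = -6/(-5) + M/M = -6*(-1/5) + 1 = 6/5 + 1 = 11/5)
F(Y) = -376/5 (F(Y) = -73 - 1*11/5 = -73 - 11/5 = -376/5)
sqrt(F(640) - 209437) = sqrt(-376/5 - 209437) = sqrt(-1047561/5) = I*sqrt(5237805)/5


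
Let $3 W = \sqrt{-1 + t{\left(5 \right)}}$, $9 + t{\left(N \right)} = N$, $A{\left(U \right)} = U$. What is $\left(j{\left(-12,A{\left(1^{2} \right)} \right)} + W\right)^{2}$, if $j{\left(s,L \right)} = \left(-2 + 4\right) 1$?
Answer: $\frac{\left(6 + i \sqrt{5}\right)^{2}}{9} \approx 3.4444 + 2.9814 i$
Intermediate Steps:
$j{\left(s,L \right)} = 2$ ($j{\left(s,L \right)} = 2 \cdot 1 = 2$)
$t{\left(N \right)} = -9 + N$
$W = \frac{i \sqrt{5}}{3}$ ($W = \frac{\sqrt{-1 + \left(-9 + 5\right)}}{3} = \frac{\sqrt{-1 - 4}}{3} = \frac{\sqrt{-5}}{3} = \frac{i \sqrt{5}}{3} \approx 0.74536 i$)
$\left(j{\left(-12,A{\left(1^{2} \right)} \right)} + W\right)^{2} = \left(2 + \frac{i \sqrt{5}}{3}\right)^{2}$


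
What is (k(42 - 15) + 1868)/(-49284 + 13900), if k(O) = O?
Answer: -1895/35384 ≈ -0.053555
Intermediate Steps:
(k(42 - 15) + 1868)/(-49284 + 13900) = ((42 - 15) + 1868)/(-49284 + 13900) = (27 + 1868)/(-35384) = 1895*(-1/35384) = -1895/35384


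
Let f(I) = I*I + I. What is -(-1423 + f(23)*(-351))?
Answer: 195175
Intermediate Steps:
f(I) = I + I**2 (f(I) = I**2 + I = I + I**2)
-(-1423 + f(23)*(-351)) = -(-1423 + (23*(1 + 23))*(-351)) = -(-1423 + (23*24)*(-351)) = -(-1423 + 552*(-351)) = -(-1423 - 193752) = -1*(-195175) = 195175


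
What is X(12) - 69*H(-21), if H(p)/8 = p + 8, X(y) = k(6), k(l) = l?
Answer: 7182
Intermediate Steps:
X(y) = 6
H(p) = 64 + 8*p (H(p) = 8*(p + 8) = 8*(8 + p) = 64 + 8*p)
X(12) - 69*H(-21) = 6 - 69*(64 + 8*(-21)) = 6 - 69*(64 - 168) = 6 - 69*(-104) = 6 + 7176 = 7182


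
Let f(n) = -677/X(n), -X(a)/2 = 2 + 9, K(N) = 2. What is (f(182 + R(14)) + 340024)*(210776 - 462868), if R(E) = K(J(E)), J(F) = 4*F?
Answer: -942975965430/11 ≈ -8.5725e+10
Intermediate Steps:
R(E) = 2
X(a) = -22 (X(a) = -2*(2 + 9) = -2*11 = -22)
f(n) = 677/22 (f(n) = -677/(-22) = -677*(-1/22) = 677/22)
(f(182 + R(14)) + 340024)*(210776 - 462868) = (677/22 + 340024)*(210776 - 462868) = (7481205/22)*(-252092) = -942975965430/11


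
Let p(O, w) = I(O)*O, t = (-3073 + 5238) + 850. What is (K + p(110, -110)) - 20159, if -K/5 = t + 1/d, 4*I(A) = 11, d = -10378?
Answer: -181259551/5189 ≈ -34932.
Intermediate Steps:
I(A) = 11/4 (I(A) = (¼)*11 = 11/4)
t = 3015 (t = 2165 + 850 = 3015)
p(O, w) = 11*O/4
K = -156448345/10378 (K = -5*(3015 + 1/(-10378)) = -5*(3015 - 1/10378) = -5*31289669/10378 = -156448345/10378 ≈ -15075.)
(K + p(110, -110)) - 20159 = (-156448345/10378 + (11/4)*110) - 20159 = (-156448345/10378 + 605/2) - 20159 = -76654500/5189 - 20159 = -181259551/5189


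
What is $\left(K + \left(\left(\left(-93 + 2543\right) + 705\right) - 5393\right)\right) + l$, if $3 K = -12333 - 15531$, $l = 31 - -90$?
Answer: $-11405$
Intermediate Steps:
$l = 121$ ($l = 31 + 90 = 121$)
$K = -9288$ ($K = \frac{-12333 - 15531}{3} = \frac{1}{3} \left(-27864\right) = -9288$)
$\left(K + \left(\left(\left(-93 + 2543\right) + 705\right) - 5393\right)\right) + l = \left(-9288 + \left(\left(\left(-93 + 2543\right) + 705\right) - 5393\right)\right) + 121 = \left(-9288 + \left(\left(2450 + 705\right) - 5393\right)\right) + 121 = \left(-9288 + \left(3155 - 5393\right)\right) + 121 = \left(-9288 - 2238\right) + 121 = -11526 + 121 = -11405$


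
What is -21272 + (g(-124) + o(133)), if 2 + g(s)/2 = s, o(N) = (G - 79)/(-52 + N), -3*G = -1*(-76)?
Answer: -5230645/243 ≈ -21525.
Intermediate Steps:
G = -76/3 (G = -(-1)*(-76)/3 = -⅓*76 = -76/3 ≈ -25.333)
o(N) = -313/(3*(-52 + N)) (o(N) = (-76/3 - 79)/(-52 + N) = -313/(3*(-52 + N)))
g(s) = -4 + 2*s
-21272 + (g(-124) + o(133)) = -21272 + ((-4 + 2*(-124)) - 313/(-156 + 3*133)) = -21272 + ((-4 - 248) - 313/(-156 + 399)) = -21272 + (-252 - 313/243) = -21272 - 61549/243 = -5230645/243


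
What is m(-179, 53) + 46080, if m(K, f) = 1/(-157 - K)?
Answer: 1013761/22 ≈ 46080.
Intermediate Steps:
m(-179, 53) + 46080 = -1/(157 - 179) + 46080 = -1/(-22) + 46080 = -1*(-1/22) + 46080 = 1/22 + 46080 = 1013761/22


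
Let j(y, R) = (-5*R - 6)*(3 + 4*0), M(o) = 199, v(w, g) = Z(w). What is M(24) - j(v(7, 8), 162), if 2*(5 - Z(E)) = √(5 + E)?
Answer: 2647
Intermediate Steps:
Z(E) = 5 - √(5 + E)/2
v(w, g) = 5 - √(5 + w)/2
j(y, R) = -18 - 15*R (j(y, R) = (-6 - 5*R)*(3 + 0) = (-6 - 5*R)*3 = -18 - 15*R)
M(24) - j(v(7, 8), 162) = 199 - (-18 - 15*162) = 199 - (-18 - 2430) = 199 - 1*(-2448) = 199 + 2448 = 2647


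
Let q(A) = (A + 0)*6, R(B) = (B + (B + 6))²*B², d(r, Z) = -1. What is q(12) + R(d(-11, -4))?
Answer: 88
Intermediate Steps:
R(B) = B²*(6 + 2*B)² (R(B) = (B + (6 + B))²*B² = (6 + 2*B)²*B² = B²*(6 + 2*B)²)
q(A) = 6*A (q(A) = A*6 = 6*A)
q(12) + R(d(-11, -4)) = 6*12 + 4*(-1)²*(3 - 1)² = 72 + 4*1*2² = 72 + 4*1*4 = 72 + 16 = 88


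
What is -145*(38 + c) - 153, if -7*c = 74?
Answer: -28911/7 ≈ -4130.1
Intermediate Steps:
c = -74/7 (c = -⅐*74 = -74/7 ≈ -10.571)
-145*(38 + c) - 153 = -145*(38 - 74/7) - 153 = -145*192/7 - 153 = -27840/7 - 153 = -28911/7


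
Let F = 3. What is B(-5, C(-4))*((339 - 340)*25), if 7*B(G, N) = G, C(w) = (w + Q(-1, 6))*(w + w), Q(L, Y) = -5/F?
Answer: 125/7 ≈ 17.857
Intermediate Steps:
Q(L, Y) = -5/3
C(w) = 2*w*(-5/3 + w) (C(w) = (w - 5/3)*(w + w) = (-5/3 + w)*(2*w) = 2*w*(-5/3 + w))
B(G, N) = G/7
B(-5, C(-4))*((339 - 340)*25) = ((1/7)*(-5))*((339 - 340)*25) = -(-5)*25/7 = -5/7*(-25) = 125/7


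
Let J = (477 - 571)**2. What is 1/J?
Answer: 1/8836 ≈ 0.00011317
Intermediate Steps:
J = 8836 (J = (-94)**2 = 8836)
1/J = 1/8836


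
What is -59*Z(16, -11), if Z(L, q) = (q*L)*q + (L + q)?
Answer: -114519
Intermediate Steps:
Z(L, q) = L + q + L*q**2 (Z(L, q) = (L*q)*q + (L + q) = L*q**2 + (L + q) = L + q + L*q**2)
-59*Z(16, -11) = -59*(16 - 11 + 16*(-11)**2) = -59*(16 - 11 + 16*121) = -59*(16 - 11 + 1936) = -59*1941 = -114519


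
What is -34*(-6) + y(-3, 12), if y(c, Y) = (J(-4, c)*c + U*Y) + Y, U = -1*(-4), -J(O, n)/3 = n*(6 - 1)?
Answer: 129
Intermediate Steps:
J(O, n) = -15*n (J(O, n) = -3*n*(6 - 1) = -3*n*5 = -15*n)
U = 4
y(c, Y) = -15*c² + 5*Y (y(c, Y) = ((-15*c)*c + 4*Y) + Y = (-15*c² + 4*Y) + Y = -15*c² + 5*Y)
-34*(-6) + y(-3, 12) = -34*(-6) + (-15*(-3)² + 5*12) = 204 + (-15*9 + 60) = 204 + (-135 + 60) = 204 - 75 = 129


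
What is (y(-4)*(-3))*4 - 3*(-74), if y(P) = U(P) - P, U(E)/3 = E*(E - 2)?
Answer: -690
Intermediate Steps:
U(E) = 3*E*(-2 + E) (U(E) = 3*(E*(E - 2)) = 3*(E*(-2 + E)) = 3*E*(-2 + E))
y(P) = -P + 3*P*(-2 + P) (y(P) = 3*P*(-2 + P) - P = -P + 3*P*(-2 + P))
(y(-4)*(-3))*4 - 3*(-74) = (-4*(-7 + 3*(-4))*(-3))*4 - 3*(-74) = (-4*(-7 - 12)*(-3))*4 + 222 = (-4*(-19)*(-3))*4 + 222 = (76*(-3))*4 + 222 = -228*4 + 222 = -912 + 222 = -690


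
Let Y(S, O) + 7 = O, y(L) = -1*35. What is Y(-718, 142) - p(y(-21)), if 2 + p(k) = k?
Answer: 172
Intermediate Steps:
y(L) = -35
Y(S, O) = -7 + O
p(k) = -2 + k
Y(-718, 142) - p(y(-21)) = (-7 + 142) - (-2 - 35) = 135 - 1*(-37) = 135 + 37 = 172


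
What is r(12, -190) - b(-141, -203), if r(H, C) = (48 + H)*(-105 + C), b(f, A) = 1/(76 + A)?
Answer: -2247899/127 ≈ -17700.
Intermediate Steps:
r(H, C) = (-105 + C)*(48 + H)
r(12, -190) - b(-141, -203) = (-5040 - 105*12 + 48*(-190) - 190*12) - 1/(76 - 203) = (-5040 - 1260 - 9120 - 2280) - 1/(-127) = -17700 - 1*(-1/127) = -17700 + 1/127 = -2247899/127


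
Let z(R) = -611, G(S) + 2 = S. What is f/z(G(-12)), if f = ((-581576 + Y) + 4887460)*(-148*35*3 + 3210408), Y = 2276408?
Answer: -21029554077456/611 ≈ -3.4418e+10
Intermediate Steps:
G(S) = -2 + S
f = 21029554077456 (f = ((-581576 + 2276408) + 4887460)*(-148*35*3 + 3210408) = (1694832 + 4887460)*(-5180*3 + 3210408) = 6582292*(-15540 + 3210408) = 6582292*3194868 = 21029554077456)
f/z(G(-12)) = 21029554077456/(-611) = 21029554077456*(-1/611) = -21029554077456/611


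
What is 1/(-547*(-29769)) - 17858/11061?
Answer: -96931095211/60037791741 ≈ -1.6145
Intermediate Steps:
1/(-547*(-29769)) - 17858/11061 = -1/547*(-1/29769) - 17858*1/11061 = 1/16283643 - 17858/11061 = -96931095211/60037791741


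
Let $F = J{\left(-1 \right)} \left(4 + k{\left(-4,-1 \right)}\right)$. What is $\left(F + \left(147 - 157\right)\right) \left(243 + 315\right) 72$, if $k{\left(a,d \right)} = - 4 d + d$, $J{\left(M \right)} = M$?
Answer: $-682992$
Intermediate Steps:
$k{\left(a,d \right)} = - 3 d$
$F = -7$ ($F = - (4 - -3) = - (4 + 3) = \left(-1\right) 7 = -7$)
$\left(F + \left(147 - 157\right)\right) \left(243 + 315\right) 72 = \left(-7 + \left(147 - 157\right)\right) \left(243 + 315\right) 72 = \left(-7 + \left(147 - 157\right)\right) 558 \cdot 72 = \left(-7 - 10\right) 558 \cdot 72 = \left(-17\right) 558 \cdot 72 = \left(-9486\right) 72 = -682992$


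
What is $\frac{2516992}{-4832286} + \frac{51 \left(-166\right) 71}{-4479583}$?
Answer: $- \frac{4185227555870}{10823313108369} \approx -0.38669$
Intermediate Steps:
$\frac{2516992}{-4832286} + \frac{51 \left(-166\right) 71}{-4479583} = 2516992 \left(- \frac{1}{4832286}\right) + \left(-8466\right) 71 \left(- \frac{1}{4479583}\right) = - \frac{1258496}{2416143} - - \frac{601086}{4479583} = - \frac{1258496}{2416143} + \frac{601086}{4479583} = - \frac{4185227555870}{10823313108369}$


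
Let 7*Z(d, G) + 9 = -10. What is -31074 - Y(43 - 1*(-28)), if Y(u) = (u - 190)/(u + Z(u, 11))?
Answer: -14852539/478 ≈ -31072.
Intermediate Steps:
Z(d, G) = -19/7 (Z(d, G) = -9/7 + (1/7)*(-10) = -9/7 - 10/7 = -19/7)
Y(u) = (-190 + u)/(-19/7 + u) (Y(u) = (u - 190)/(u - 19/7) = (-190 + u)/(-19/7 + u))
-31074 - Y(43 - 1*(-28)) = -31074 - 7*(-190 + (43 - 1*(-28)))/(-19 + 7*(43 - 1*(-28))) = -31074 - 7*(-190 + (43 + 28))/(-19 + 7*(43 + 28)) = -31074 - 7*(-190 + 71)/(-19 + 7*71) = -31074 - 7*(-119)/(-19 + 497) = -31074 - 7*(-119)/478 = -31074 - 1*(-833/478) = -31074 + 833/478 = -14852539/478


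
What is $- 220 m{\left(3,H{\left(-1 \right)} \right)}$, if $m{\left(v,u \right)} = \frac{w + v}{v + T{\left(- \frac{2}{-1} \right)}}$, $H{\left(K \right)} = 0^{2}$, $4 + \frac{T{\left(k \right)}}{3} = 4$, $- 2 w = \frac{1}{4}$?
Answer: $- \frac{1265}{6} \approx -210.83$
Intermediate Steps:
$w = - \frac{1}{8}$ ($w = - \frac{1}{2 \cdot 4} = \left(- \frac{1}{2}\right) \frac{1}{4} = - \frac{1}{8} \approx -0.125$)
$T{\left(k \right)} = 0$ ($T{\left(k \right)} = -12 + 3 \cdot 4 = -12 + 12 = 0$)
$H{\left(K \right)} = 0$
$m{\left(v,u \right)} = \frac{- \frac{1}{8} + v}{v}$ ($m{\left(v,u \right)} = \frac{- \frac{1}{8} + v}{v + 0} = \frac{- \frac{1}{8} + v}{v}$)
$- 220 m{\left(3,H{\left(-1 \right)} \right)} = - 220 \frac{- \frac{1}{8} + 3}{3} = - 220 \cdot \frac{1}{3} \cdot \frac{23}{8} = \left(-220\right) \frac{23}{24} = - \frac{1265}{6}$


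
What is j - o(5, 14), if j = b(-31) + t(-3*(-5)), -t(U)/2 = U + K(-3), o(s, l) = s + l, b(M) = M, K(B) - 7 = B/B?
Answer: -96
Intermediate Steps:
K(B) = 8 (K(B) = 7 + B/B = 7 + 1 = 8)
o(s, l) = l + s
t(U) = -16 - 2*U (t(U) = -2*(U + 8) = -2*(8 + U) = -16 - 2*U)
j = -77 (j = -31 + (-16 - (-6)*(-5)) = -31 + (-16 - 2*15) = -31 + (-16 - 30) = -31 - 46 = -77)
j - o(5, 14) = -77 - (14 + 5) = -77 - 1*19 = -77 - 19 = -96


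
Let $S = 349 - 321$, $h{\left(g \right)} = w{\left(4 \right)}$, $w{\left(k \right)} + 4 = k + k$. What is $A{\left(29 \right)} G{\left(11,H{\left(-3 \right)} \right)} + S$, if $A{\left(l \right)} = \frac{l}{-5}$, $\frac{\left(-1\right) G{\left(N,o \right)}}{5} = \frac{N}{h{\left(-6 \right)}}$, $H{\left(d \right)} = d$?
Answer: $\frac{431}{4} \approx 107.75$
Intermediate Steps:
$w{\left(k \right)} = -4 + 2 k$ ($w{\left(k \right)} = -4 + \left(k + k\right) = -4 + 2 k$)
$h{\left(g \right)} = 4$ ($h{\left(g \right)} = -4 + 2 \cdot 4 = -4 + 8 = 4$)
$G{\left(N,o \right)} = - \frac{5 N}{4}$ ($G{\left(N,o \right)} = - 5 \frac{N}{4} = - \frac{5 N}{4}$)
$A{\left(l \right)} = - \frac{l}{5}$ ($A{\left(l \right)} = l \left(- \frac{1}{5}\right) = - \frac{l}{5}$)
$S = 28$ ($S = 349 - 321 = 28$)
$A{\left(29 \right)} G{\left(11,H{\left(-3 \right)} \right)} + S = \left(- \frac{1}{5}\right) 29 \left(\left(- \frac{5}{4}\right) 11\right) + 28 = \left(- \frac{29}{5}\right) \left(- \frac{55}{4}\right) + 28 = \frac{319}{4} + 28 = \frac{431}{4}$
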